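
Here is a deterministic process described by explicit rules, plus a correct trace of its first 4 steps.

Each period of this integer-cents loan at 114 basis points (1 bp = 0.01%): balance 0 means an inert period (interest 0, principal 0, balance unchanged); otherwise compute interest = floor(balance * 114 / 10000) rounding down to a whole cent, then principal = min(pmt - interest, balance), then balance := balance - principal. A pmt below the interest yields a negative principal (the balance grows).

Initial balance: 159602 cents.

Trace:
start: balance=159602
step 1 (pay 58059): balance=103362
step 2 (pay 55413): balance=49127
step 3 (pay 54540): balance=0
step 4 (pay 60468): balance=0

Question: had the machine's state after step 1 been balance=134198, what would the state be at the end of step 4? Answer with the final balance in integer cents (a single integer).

0

state after step 1 := balance=134198
step 2 (pay 55413): balance=80314
step 3 (pay 54540): balance=26689
step 4 (pay 60468): balance=0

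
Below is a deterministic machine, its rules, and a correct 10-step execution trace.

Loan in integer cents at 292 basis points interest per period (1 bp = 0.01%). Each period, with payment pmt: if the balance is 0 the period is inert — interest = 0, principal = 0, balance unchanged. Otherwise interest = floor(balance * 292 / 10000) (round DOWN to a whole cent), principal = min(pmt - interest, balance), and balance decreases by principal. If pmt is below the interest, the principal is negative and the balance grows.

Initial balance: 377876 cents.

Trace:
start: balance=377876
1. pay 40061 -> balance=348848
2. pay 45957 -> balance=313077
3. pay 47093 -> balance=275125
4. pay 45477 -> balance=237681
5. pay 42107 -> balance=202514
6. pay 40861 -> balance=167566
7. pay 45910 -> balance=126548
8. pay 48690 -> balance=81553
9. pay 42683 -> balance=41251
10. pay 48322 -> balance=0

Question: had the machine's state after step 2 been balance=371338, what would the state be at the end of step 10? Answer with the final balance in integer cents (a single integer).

state after step 2 := balance=371338
3. pay 47093 -> balance=335088
4. pay 45477 -> balance=299395
5. pay 42107 -> balance=266030
6. pay 40861 -> balance=232937
7. pay 45910 -> balance=193828
8. pay 48690 -> balance=150797
9. pay 42683 -> balance=112517
10. pay 48322 -> balance=67480

67480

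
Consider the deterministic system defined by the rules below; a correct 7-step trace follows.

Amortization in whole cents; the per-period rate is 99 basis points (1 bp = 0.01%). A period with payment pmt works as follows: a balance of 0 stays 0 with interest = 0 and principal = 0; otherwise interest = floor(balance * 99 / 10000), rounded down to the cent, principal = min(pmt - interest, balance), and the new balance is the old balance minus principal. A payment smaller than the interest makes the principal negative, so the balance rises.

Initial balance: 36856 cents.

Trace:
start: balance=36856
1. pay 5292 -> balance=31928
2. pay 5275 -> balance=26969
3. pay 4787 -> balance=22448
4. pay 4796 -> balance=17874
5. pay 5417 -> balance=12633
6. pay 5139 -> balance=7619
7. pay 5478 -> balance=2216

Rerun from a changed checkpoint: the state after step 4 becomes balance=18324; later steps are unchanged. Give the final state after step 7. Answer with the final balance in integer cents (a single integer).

2679

state after step 4 := balance=18324
5. pay 5417 -> balance=13088
6. pay 5139 -> balance=8078
7. pay 5478 -> balance=2679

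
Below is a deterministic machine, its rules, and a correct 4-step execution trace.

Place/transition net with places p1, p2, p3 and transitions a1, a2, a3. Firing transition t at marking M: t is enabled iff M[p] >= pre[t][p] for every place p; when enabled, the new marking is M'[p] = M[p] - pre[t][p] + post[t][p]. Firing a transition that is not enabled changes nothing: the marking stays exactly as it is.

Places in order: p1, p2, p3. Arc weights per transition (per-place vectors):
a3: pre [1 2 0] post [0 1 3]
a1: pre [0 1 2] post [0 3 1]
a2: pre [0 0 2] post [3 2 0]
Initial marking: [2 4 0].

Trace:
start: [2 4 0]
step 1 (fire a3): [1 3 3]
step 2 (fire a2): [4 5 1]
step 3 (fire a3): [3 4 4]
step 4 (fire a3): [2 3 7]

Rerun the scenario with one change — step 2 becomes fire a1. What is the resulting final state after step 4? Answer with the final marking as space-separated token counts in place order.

(re-executing from step 2 with the substitution; state before step 2: [1 3 3])
step 2 (fire a1): [1 5 2]
step 3 (fire a3): [0 4 5]
step 4 (fire a3): [0 4 5]

0 4 5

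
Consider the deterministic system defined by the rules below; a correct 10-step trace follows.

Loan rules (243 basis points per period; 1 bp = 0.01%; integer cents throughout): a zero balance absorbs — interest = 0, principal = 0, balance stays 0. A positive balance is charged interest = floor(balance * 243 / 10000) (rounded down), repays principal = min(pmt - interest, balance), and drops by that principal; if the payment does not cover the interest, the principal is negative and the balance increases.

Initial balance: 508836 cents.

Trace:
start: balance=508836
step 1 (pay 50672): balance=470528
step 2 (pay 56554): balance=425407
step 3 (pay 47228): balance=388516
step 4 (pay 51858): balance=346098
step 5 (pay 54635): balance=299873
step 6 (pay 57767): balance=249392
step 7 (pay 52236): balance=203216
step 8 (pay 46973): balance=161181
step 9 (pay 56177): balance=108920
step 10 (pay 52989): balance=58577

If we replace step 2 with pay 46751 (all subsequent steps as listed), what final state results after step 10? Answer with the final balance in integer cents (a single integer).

70455

(re-executing from step 2 with the substitution; state before step 2: balance=470528)
step 2 (pay 46751): balance=435210
step 3 (pay 47228): balance=398557
step 4 (pay 51858): balance=356383
step 5 (pay 54635): balance=310408
step 6 (pay 57767): balance=260183
step 7 (pay 52236): balance=214269
step 8 (pay 46973): balance=172502
step 9 (pay 56177): balance=120516
step 10 (pay 52989): balance=70455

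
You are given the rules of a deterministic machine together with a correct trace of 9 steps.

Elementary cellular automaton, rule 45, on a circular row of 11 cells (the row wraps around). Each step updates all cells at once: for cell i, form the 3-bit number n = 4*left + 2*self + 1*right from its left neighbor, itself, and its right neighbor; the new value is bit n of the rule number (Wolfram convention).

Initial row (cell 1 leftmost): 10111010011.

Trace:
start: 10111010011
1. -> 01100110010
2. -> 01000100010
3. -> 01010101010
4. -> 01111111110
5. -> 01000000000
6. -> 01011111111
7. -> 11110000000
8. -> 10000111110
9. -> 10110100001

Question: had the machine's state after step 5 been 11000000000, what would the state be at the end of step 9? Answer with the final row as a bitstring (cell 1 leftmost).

state after step 5 := 11000000000
6. -> 10011111110
7. -> 10010000001
8. -> 00010111101
9. -> 01011100011

01011100011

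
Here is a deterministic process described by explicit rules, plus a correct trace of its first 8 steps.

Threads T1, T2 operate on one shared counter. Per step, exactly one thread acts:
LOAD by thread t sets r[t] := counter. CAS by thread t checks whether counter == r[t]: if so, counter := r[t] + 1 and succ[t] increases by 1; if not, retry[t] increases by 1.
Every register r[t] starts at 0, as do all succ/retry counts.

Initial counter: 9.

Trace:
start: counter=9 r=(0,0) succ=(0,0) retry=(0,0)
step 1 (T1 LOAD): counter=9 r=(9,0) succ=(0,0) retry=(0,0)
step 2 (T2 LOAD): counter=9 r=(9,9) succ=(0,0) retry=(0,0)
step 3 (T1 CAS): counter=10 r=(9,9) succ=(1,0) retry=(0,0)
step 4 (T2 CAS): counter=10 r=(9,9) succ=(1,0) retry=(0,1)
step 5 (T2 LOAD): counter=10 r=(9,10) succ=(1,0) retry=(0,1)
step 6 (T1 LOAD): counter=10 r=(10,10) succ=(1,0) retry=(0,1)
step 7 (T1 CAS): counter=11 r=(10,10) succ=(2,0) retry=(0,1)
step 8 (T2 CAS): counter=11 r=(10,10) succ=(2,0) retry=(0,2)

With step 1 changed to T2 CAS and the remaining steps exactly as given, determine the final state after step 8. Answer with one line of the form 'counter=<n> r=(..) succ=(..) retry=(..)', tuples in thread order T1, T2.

(re-executing from step 1 with the substitution; state before step 1: counter=9 r=(0,0) succ=(0,0) retry=(0,0))
step 1 (T2 CAS): counter=9 r=(0,0) succ=(0,0) retry=(0,1)
step 2 (T2 LOAD): counter=9 r=(0,9) succ=(0,0) retry=(0,1)
step 3 (T1 CAS): counter=9 r=(0,9) succ=(0,0) retry=(1,1)
step 4 (T2 CAS): counter=10 r=(0,9) succ=(0,1) retry=(1,1)
step 5 (T2 LOAD): counter=10 r=(0,10) succ=(0,1) retry=(1,1)
step 6 (T1 LOAD): counter=10 r=(10,10) succ=(0,1) retry=(1,1)
step 7 (T1 CAS): counter=11 r=(10,10) succ=(1,1) retry=(1,1)
step 8 (T2 CAS): counter=11 r=(10,10) succ=(1,1) retry=(1,2)

counter=11 r=(10,10) succ=(1,1) retry=(1,2)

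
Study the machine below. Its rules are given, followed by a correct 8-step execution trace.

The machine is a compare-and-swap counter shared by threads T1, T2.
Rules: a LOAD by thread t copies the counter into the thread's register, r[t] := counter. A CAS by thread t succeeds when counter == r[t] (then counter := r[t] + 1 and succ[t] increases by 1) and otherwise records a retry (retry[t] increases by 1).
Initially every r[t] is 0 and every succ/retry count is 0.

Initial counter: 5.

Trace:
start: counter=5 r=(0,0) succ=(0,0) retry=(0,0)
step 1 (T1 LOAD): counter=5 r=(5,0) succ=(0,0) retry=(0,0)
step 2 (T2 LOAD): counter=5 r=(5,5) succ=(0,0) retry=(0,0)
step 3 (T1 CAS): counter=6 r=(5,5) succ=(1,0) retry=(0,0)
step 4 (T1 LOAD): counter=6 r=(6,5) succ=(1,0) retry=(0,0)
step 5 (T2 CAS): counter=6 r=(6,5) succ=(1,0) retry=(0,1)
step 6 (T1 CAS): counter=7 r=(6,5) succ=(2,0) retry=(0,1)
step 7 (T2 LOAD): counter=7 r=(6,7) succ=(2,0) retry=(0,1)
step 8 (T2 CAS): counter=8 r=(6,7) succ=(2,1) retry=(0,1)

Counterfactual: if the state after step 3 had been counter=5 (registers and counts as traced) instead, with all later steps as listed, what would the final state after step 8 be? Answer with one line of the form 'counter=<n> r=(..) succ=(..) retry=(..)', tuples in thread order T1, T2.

state after step 3 := counter=5 r=(5,5) succ=(1,0) retry=(0,0)
step 4 (T1 LOAD): counter=5 r=(5,5) succ=(1,0) retry=(0,0)
step 5 (T2 CAS): counter=6 r=(5,5) succ=(1,1) retry=(0,0)
step 6 (T1 CAS): counter=6 r=(5,5) succ=(1,1) retry=(1,0)
step 7 (T2 LOAD): counter=6 r=(5,6) succ=(1,1) retry=(1,0)
step 8 (T2 CAS): counter=7 r=(5,6) succ=(1,2) retry=(1,0)

counter=7 r=(5,6) succ=(1,2) retry=(1,0)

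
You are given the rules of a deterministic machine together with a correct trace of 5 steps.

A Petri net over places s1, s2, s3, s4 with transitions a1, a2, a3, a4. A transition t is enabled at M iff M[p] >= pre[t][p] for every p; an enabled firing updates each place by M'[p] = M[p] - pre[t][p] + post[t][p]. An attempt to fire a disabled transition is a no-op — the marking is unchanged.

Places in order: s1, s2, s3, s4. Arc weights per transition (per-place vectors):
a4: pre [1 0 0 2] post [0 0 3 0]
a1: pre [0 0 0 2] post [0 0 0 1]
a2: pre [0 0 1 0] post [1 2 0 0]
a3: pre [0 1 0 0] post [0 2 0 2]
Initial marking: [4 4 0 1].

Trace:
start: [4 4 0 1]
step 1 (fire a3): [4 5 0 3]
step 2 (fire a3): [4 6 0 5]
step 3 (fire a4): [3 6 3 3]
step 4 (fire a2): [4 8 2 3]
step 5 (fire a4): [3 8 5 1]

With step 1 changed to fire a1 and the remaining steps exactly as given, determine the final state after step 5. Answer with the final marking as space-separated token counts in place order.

4 7 2 1

(re-executing from step 1 with the substitution; state before step 1: [4 4 0 1])
step 1 (fire a1): [4 4 0 1]
step 2 (fire a3): [4 5 0 3]
step 3 (fire a4): [3 5 3 1]
step 4 (fire a2): [4 7 2 1]
step 5 (fire a4): [4 7 2 1]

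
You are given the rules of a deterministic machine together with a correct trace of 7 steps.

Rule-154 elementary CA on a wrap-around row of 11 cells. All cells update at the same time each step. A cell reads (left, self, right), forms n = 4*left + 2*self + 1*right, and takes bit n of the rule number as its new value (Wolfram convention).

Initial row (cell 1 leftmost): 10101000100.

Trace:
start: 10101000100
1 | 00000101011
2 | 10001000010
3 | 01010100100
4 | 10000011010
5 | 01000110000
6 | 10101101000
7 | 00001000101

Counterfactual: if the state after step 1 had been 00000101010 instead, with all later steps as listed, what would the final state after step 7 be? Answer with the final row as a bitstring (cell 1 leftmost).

state after step 1 := 00000101010
2 | 00001000001
3 | 10010100010
4 | 01100010100
5 | 11010100010
6 | 10000010100
7 | 01000100011

01000100011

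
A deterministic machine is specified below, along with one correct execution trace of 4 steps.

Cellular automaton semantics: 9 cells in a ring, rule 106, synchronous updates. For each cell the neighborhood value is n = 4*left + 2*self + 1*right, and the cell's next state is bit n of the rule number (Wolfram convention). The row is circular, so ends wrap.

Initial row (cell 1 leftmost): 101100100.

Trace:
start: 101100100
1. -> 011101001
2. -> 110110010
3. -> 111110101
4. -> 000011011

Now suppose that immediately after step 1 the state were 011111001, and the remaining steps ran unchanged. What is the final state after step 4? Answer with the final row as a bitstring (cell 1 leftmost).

010101011

state after step 1 := 011111001
2. -> 110001010
3. -> 110010101
4. -> 010101011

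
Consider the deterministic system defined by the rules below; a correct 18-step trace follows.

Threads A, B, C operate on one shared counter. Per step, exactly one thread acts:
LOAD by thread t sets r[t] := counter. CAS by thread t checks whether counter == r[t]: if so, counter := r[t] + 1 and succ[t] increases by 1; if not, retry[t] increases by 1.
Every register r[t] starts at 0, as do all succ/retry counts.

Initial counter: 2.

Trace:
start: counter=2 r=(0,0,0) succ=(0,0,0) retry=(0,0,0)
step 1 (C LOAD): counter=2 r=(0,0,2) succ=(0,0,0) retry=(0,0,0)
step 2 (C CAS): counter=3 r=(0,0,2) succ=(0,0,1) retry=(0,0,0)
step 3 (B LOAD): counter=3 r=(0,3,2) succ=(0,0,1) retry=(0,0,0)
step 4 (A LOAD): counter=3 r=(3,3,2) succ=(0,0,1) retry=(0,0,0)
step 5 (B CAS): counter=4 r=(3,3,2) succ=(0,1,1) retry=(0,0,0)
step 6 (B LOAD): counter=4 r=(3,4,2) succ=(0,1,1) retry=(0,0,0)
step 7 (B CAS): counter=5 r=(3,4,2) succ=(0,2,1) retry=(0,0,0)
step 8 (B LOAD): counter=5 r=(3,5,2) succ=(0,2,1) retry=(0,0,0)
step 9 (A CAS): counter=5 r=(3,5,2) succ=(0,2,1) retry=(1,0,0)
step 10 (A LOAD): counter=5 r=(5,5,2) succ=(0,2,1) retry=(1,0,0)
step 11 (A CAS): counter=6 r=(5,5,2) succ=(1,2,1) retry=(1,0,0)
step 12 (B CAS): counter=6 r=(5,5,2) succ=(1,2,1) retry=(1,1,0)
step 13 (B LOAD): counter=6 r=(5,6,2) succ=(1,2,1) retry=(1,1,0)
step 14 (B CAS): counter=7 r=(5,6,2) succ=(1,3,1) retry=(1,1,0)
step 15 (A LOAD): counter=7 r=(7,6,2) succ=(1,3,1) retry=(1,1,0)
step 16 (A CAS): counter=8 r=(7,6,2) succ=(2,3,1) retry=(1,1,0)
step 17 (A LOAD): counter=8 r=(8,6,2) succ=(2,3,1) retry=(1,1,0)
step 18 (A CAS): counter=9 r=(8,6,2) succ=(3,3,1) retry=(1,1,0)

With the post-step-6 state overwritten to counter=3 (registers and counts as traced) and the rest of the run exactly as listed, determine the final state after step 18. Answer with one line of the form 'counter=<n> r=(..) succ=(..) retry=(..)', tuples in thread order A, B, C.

state after step 6 := counter=3 r=(3,4,2) succ=(0,1,1) retry=(0,0,0)
step 7 (B CAS): counter=3 r=(3,4,2) succ=(0,1,1) retry=(0,1,0)
step 8 (B LOAD): counter=3 r=(3,3,2) succ=(0,1,1) retry=(0,1,0)
step 9 (A CAS): counter=4 r=(3,3,2) succ=(1,1,1) retry=(0,1,0)
step 10 (A LOAD): counter=4 r=(4,3,2) succ=(1,1,1) retry=(0,1,0)
step 11 (A CAS): counter=5 r=(4,3,2) succ=(2,1,1) retry=(0,1,0)
step 12 (B CAS): counter=5 r=(4,3,2) succ=(2,1,1) retry=(0,2,0)
step 13 (B LOAD): counter=5 r=(4,5,2) succ=(2,1,1) retry=(0,2,0)
step 14 (B CAS): counter=6 r=(4,5,2) succ=(2,2,1) retry=(0,2,0)
step 15 (A LOAD): counter=6 r=(6,5,2) succ=(2,2,1) retry=(0,2,0)
step 16 (A CAS): counter=7 r=(6,5,2) succ=(3,2,1) retry=(0,2,0)
step 17 (A LOAD): counter=7 r=(7,5,2) succ=(3,2,1) retry=(0,2,0)
step 18 (A CAS): counter=8 r=(7,5,2) succ=(4,2,1) retry=(0,2,0)

counter=8 r=(7,5,2) succ=(4,2,1) retry=(0,2,0)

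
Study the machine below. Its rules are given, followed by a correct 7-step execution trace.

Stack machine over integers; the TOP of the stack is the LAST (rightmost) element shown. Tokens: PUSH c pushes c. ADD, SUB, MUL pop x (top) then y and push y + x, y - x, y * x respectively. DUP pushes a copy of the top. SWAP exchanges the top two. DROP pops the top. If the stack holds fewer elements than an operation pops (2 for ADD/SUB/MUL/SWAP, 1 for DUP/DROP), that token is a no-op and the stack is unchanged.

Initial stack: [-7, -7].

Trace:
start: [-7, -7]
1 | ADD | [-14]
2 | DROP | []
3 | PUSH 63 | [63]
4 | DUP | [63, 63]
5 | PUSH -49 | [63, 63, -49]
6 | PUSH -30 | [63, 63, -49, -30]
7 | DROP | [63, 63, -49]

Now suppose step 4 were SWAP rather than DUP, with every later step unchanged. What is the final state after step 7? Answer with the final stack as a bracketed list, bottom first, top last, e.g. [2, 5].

[63, -49]

(re-executing from step 4 with the substitution; state before step 4: [63])
4 | SWAP | [63]
5 | PUSH -49 | [63, -49]
6 | PUSH -30 | [63, -49, -30]
7 | DROP | [63, -49]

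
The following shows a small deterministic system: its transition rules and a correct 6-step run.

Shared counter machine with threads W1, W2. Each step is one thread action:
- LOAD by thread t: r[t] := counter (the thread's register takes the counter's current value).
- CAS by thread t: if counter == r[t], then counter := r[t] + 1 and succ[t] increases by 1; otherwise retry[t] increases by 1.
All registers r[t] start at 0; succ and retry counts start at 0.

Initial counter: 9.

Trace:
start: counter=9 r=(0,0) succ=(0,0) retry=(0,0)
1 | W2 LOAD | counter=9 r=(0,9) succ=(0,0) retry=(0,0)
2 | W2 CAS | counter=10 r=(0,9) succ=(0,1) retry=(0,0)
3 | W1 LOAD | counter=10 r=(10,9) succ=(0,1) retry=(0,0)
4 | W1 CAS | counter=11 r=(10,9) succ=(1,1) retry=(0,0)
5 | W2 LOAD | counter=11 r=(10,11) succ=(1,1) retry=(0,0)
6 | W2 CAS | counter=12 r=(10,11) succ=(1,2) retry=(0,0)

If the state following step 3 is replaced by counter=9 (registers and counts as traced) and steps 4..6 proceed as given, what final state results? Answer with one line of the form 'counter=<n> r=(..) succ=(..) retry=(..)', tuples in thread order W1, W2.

counter=10 r=(10,9) succ=(0,2) retry=(1,0)

state after step 3 := counter=9 r=(10,9) succ=(0,1) retry=(0,0)
4 | W1 CAS | counter=9 r=(10,9) succ=(0,1) retry=(1,0)
5 | W2 LOAD | counter=9 r=(10,9) succ=(0,1) retry=(1,0)
6 | W2 CAS | counter=10 r=(10,9) succ=(0,2) retry=(1,0)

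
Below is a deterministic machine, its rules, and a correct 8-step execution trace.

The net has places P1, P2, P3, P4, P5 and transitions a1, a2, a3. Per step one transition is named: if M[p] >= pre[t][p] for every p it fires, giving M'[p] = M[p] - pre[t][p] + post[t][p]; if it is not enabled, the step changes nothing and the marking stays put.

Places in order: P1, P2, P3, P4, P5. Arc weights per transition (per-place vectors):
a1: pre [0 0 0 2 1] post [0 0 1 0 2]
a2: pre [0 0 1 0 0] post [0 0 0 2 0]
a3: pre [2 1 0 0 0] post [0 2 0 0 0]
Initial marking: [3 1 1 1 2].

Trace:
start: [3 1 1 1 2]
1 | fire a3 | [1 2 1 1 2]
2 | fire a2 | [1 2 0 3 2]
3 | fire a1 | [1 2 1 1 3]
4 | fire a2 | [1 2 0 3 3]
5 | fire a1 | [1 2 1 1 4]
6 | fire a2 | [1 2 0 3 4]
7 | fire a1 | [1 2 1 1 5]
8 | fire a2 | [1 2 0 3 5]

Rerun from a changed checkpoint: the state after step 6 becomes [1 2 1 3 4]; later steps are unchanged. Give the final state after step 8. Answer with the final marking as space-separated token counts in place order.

state after step 6 := [1 2 1 3 4]
7 | fire a1 | [1 2 2 1 5]
8 | fire a2 | [1 2 1 3 5]

1 2 1 3 5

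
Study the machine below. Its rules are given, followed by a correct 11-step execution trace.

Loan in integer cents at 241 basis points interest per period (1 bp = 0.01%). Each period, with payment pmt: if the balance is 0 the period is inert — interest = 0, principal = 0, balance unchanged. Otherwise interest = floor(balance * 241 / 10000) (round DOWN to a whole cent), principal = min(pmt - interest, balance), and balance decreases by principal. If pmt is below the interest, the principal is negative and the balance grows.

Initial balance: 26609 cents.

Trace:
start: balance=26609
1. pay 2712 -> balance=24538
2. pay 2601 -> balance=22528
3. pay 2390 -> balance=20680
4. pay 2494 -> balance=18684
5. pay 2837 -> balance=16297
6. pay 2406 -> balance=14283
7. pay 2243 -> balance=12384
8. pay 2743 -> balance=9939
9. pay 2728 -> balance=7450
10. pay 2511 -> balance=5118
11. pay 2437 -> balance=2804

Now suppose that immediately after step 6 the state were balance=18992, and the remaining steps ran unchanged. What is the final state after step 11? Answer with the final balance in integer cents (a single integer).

8108

state after step 6 := balance=18992
7. pay 2243 -> balance=17206
8. pay 2743 -> balance=14877
9. pay 2728 -> balance=12507
10. pay 2511 -> balance=10297
11. pay 2437 -> balance=8108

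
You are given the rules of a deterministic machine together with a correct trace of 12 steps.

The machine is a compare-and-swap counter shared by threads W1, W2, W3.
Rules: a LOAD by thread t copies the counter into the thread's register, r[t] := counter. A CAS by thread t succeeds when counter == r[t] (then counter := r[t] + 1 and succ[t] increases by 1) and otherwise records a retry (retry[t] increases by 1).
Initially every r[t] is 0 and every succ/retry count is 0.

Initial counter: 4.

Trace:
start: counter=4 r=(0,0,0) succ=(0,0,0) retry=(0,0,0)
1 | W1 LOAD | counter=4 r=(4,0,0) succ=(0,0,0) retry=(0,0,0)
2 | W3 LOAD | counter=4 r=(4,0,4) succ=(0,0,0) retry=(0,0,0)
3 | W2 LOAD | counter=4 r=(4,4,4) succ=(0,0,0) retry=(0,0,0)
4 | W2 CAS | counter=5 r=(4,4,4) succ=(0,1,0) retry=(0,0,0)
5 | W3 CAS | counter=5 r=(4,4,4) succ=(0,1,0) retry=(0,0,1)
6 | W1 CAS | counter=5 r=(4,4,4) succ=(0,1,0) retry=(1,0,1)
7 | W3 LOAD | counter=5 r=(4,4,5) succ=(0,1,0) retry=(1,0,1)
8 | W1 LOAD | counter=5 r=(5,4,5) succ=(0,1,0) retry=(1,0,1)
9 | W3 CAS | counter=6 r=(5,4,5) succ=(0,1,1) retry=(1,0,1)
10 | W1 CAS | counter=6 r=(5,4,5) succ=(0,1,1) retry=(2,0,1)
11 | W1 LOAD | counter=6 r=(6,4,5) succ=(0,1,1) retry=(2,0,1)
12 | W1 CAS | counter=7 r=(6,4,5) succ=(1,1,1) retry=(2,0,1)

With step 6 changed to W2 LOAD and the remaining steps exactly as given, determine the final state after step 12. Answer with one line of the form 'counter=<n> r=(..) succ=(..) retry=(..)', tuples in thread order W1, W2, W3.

counter=7 r=(6,5,5) succ=(1,1,1) retry=(1,0,1)

(re-executing from step 6 with the substitution; state before step 6: counter=5 r=(4,4,4) succ=(0,1,0) retry=(0,0,1))
6 | W2 LOAD | counter=5 r=(4,5,4) succ=(0,1,0) retry=(0,0,1)
7 | W3 LOAD | counter=5 r=(4,5,5) succ=(0,1,0) retry=(0,0,1)
8 | W1 LOAD | counter=5 r=(5,5,5) succ=(0,1,0) retry=(0,0,1)
9 | W3 CAS | counter=6 r=(5,5,5) succ=(0,1,1) retry=(0,0,1)
10 | W1 CAS | counter=6 r=(5,5,5) succ=(0,1,1) retry=(1,0,1)
11 | W1 LOAD | counter=6 r=(6,5,5) succ=(0,1,1) retry=(1,0,1)
12 | W1 CAS | counter=7 r=(6,5,5) succ=(1,1,1) retry=(1,0,1)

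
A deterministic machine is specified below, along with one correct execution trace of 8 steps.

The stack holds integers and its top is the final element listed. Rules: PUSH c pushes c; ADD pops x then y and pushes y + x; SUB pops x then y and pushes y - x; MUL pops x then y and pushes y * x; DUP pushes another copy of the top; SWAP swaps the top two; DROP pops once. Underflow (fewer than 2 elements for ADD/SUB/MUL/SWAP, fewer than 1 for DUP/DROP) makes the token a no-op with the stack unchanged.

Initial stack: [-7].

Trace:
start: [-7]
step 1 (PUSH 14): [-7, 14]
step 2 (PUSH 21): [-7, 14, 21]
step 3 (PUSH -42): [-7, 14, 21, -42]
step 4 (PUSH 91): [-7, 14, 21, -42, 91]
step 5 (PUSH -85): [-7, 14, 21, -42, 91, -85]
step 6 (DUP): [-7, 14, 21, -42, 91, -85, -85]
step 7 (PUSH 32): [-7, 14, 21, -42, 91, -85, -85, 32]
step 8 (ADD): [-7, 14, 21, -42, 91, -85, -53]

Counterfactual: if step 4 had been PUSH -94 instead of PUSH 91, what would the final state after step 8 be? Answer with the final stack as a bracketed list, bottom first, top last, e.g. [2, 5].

[-7, 14, 21, -42, -94, -85, -53]

(re-executing from step 4 with the substitution; state before step 4: [-7, 14, 21, -42])
step 4 (PUSH -94): [-7, 14, 21, -42, -94]
step 5 (PUSH -85): [-7, 14, 21, -42, -94, -85]
step 6 (DUP): [-7, 14, 21, -42, -94, -85, -85]
step 7 (PUSH 32): [-7, 14, 21, -42, -94, -85, -85, 32]
step 8 (ADD): [-7, 14, 21, -42, -94, -85, -53]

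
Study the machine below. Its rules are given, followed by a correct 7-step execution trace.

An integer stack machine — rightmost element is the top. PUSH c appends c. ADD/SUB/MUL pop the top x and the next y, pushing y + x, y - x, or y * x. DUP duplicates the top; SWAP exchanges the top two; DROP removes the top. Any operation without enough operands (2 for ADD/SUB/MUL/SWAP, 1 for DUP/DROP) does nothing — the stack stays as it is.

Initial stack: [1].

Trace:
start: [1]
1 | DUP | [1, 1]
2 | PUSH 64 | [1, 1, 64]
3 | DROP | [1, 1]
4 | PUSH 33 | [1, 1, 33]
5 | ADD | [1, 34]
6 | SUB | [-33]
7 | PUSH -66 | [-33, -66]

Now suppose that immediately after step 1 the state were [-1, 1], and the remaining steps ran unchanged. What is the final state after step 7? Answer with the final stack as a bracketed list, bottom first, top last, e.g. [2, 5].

[-35, -66]

state after step 1 := [-1, 1]
2 | PUSH 64 | [-1, 1, 64]
3 | DROP | [-1, 1]
4 | PUSH 33 | [-1, 1, 33]
5 | ADD | [-1, 34]
6 | SUB | [-35]
7 | PUSH -66 | [-35, -66]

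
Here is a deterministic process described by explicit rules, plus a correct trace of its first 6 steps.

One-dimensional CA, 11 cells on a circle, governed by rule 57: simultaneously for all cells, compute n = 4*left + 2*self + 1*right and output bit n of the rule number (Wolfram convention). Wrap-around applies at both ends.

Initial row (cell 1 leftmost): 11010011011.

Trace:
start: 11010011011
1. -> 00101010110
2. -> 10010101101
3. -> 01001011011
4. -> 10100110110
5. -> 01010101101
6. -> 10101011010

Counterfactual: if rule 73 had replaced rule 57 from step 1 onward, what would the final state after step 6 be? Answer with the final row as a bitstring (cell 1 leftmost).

(re-executing steps 1..6 under rule 73; state before step 1: 11010011011)
1. -> 01000011010
2. -> 00011011000
3. -> 11011011011
4. -> 01011011010
5. -> 00011011000
6. -> 11011011011

11011011011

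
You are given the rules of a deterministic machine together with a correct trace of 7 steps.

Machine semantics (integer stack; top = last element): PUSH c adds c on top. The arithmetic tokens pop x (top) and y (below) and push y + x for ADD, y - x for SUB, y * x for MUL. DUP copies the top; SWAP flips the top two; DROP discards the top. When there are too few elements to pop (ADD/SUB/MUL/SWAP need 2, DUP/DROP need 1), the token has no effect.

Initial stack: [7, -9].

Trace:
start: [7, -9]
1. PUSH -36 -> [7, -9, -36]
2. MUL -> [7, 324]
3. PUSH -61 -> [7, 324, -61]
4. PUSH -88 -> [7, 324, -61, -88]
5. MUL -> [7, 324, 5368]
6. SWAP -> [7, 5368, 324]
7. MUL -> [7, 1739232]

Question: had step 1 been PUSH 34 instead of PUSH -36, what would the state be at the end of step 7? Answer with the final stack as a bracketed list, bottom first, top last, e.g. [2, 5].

[7, -1642608]

(re-executing from step 1 with the substitution; state before step 1: [7, -9])
1. PUSH 34 -> [7, -9, 34]
2. MUL -> [7, -306]
3. PUSH -61 -> [7, -306, -61]
4. PUSH -88 -> [7, -306, -61, -88]
5. MUL -> [7, -306, 5368]
6. SWAP -> [7, 5368, -306]
7. MUL -> [7, -1642608]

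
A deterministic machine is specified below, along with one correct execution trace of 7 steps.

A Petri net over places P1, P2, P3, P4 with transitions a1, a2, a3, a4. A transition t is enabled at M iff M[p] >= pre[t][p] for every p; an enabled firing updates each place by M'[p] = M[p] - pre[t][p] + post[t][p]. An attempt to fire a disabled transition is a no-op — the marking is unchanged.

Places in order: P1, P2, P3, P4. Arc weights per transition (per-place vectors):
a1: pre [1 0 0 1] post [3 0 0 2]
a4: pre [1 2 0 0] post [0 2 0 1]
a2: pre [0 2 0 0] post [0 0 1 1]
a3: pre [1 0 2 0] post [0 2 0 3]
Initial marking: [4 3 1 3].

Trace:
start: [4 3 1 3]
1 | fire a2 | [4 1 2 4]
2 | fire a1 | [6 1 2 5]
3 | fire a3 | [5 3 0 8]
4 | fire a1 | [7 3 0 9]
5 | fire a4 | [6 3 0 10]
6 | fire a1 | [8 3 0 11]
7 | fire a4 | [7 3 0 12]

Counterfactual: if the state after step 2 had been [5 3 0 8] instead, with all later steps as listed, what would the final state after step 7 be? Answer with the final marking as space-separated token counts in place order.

7 3 0 12

state after step 2 := [5 3 0 8]
3 | fire a3 | [5 3 0 8]
4 | fire a1 | [7 3 0 9]
5 | fire a4 | [6 3 0 10]
6 | fire a1 | [8 3 0 11]
7 | fire a4 | [7 3 0 12]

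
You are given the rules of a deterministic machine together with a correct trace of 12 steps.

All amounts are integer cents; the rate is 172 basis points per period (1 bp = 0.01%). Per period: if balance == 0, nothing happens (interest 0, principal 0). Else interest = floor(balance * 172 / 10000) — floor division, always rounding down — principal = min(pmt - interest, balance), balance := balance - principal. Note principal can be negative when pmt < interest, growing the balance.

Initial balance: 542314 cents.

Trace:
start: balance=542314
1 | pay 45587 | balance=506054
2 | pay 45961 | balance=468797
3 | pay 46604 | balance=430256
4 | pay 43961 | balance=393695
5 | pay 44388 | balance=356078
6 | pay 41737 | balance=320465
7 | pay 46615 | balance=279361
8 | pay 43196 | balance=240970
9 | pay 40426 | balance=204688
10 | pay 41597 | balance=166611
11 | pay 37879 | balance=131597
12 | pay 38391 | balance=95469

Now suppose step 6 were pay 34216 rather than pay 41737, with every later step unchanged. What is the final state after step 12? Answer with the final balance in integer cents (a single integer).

103801

(re-executing from step 6 with the substitution; state before step 6: balance=356078)
6 | pay 34216 | balance=327986
7 | pay 46615 | balance=287012
8 | pay 43196 | balance=248752
9 | pay 40426 | balance=212604
10 | pay 41597 | balance=174663
11 | pay 37879 | balance=139788
12 | pay 38391 | balance=103801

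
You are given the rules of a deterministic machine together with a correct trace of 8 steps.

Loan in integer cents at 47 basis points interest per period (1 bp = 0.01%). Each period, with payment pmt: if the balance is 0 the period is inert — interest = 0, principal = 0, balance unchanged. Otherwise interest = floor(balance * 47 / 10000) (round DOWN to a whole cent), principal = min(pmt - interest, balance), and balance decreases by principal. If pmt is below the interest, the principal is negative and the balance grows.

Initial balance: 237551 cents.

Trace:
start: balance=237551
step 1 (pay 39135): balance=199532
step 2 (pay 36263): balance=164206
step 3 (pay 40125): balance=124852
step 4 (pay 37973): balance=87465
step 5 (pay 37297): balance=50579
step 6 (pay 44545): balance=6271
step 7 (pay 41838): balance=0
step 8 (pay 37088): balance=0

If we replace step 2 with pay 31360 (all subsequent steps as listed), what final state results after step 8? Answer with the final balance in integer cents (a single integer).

(re-executing from step 2 with the substitution; state before step 2: balance=199532)
step 2 (pay 31360): balance=169109
step 3 (pay 40125): balance=129778
step 4 (pay 37973): balance=92414
step 5 (pay 37297): balance=55551
step 6 (pay 44545): balance=11267
step 7 (pay 41838): balance=0
step 8 (pay 37088): balance=0

0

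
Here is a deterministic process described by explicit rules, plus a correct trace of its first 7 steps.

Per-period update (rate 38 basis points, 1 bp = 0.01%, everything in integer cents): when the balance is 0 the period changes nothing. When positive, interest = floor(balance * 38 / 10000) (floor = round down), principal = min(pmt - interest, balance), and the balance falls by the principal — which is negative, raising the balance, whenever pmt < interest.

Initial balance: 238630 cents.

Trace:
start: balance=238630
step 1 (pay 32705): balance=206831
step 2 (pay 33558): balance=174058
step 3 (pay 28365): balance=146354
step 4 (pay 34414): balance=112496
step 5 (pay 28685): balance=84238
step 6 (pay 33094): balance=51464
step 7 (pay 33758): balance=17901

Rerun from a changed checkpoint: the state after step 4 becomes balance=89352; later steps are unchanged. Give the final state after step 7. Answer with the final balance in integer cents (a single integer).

0

state after step 4 := balance=89352
step 5 (pay 28685): balance=61006
step 6 (pay 33094): balance=28143
step 7 (pay 33758): balance=0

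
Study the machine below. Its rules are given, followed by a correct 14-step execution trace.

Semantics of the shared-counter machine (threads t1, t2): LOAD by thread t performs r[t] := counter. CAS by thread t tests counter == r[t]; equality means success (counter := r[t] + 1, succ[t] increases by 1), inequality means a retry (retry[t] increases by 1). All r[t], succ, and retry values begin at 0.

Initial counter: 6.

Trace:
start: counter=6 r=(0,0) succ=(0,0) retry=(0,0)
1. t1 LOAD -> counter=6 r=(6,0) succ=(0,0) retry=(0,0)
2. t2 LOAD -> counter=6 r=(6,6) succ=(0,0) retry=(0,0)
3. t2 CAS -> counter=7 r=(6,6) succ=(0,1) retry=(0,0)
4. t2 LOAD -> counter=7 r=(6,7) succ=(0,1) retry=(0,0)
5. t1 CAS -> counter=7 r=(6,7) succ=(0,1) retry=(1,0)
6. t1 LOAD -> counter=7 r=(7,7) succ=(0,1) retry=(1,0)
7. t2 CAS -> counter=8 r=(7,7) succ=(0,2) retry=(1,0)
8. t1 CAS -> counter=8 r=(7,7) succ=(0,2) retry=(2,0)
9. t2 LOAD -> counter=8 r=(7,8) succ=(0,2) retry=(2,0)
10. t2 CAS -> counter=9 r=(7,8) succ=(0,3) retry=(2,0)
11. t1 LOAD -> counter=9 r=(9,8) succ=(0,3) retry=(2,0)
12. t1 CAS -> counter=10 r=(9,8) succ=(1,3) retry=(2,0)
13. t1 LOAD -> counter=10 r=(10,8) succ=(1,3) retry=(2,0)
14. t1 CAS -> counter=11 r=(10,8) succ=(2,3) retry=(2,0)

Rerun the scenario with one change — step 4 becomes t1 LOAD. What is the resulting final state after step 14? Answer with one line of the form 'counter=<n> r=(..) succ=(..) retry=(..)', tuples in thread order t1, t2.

counter=12 r=(11,9) succ=(4,2) retry=(0,1)

(re-executing from step 4 with the substitution; state before step 4: counter=7 r=(6,6) succ=(0,1) retry=(0,0))
4. t1 LOAD -> counter=7 r=(7,6) succ=(0,1) retry=(0,0)
5. t1 CAS -> counter=8 r=(7,6) succ=(1,1) retry=(0,0)
6. t1 LOAD -> counter=8 r=(8,6) succ=(1,1) retry=(0,0)
7. t2 CAS -> counter=8 r=(8,6) succ=(1,1) retry=(0,1)
8. t1 CAS -> counter=9 r=(8,6) succ=(2,1) retry=(0,1)
9. t2 LOAD -> counter=9 r=(8,9) succ=(2,1) retry=(0,1)
10. t2 CAS -> counter=10 r=(8,9) succ=(2,2) retry=(0,1)
11. t1 LOAD -> counter=10 r=(10,9) succ=(2,2) retry=(0,1)
12. t1 CAS -> counter=11 r=(10,9) succ=(3,2) retry=(0,1)
13. t1 LOAD -> counter=11 r=(11,9) succ=(3,2) retry=(0,1)
14. t1 CAS -> counter=12 r=(11,9) succ=(4,2) retry=(0,1)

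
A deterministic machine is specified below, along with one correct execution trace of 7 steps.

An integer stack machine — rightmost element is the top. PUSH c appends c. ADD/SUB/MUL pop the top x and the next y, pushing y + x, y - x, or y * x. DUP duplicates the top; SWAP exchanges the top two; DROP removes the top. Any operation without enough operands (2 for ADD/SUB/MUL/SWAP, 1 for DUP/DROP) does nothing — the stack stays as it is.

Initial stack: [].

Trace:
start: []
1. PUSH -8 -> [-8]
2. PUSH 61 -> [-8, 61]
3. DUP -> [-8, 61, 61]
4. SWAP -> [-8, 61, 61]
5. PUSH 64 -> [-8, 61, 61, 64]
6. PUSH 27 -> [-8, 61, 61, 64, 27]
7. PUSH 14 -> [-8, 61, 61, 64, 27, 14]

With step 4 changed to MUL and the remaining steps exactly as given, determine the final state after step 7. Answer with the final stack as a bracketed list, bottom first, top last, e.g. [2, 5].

[-8, 3721, 64, 27, 14]

(re-executing from step 4 with the substitution; state before step 4: [-8, 61, 61])
4. MUL -> [-8, 3721]
5. PUSH 64 -> [-8, 3721, 64]
6. PUSH 27 -> [-8, 3721, 64, 27]
7. PUSH 14 -> [-8, 3721, 64, 27, 14]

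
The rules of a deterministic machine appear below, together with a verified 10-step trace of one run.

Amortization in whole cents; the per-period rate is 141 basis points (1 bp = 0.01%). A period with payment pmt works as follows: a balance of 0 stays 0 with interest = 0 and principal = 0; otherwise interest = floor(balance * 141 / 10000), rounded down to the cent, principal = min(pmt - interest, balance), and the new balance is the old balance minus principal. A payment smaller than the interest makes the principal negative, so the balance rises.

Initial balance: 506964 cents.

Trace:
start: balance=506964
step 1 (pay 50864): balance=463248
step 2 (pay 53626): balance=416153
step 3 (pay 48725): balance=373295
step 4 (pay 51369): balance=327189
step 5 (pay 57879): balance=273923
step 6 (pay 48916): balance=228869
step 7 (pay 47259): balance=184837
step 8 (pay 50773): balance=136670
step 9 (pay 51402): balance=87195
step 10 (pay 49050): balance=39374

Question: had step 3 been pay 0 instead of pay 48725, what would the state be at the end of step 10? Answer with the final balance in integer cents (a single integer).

(re-executing from step 3 with the substitution; state before step 3: balance=416153)
step 3 (pay 0): balance=422020
step 4 (pay 51369): balance=376601
step 5 (pay 57879): balance=324032
step 6 (pay 48916): balance=279684
step 7 (pay 47259): balance=236368
step 8 (pay 50773): balance=188927
step 9 (pay 51402): balance=140188
step 10 (pay 49050): balance=93114

93114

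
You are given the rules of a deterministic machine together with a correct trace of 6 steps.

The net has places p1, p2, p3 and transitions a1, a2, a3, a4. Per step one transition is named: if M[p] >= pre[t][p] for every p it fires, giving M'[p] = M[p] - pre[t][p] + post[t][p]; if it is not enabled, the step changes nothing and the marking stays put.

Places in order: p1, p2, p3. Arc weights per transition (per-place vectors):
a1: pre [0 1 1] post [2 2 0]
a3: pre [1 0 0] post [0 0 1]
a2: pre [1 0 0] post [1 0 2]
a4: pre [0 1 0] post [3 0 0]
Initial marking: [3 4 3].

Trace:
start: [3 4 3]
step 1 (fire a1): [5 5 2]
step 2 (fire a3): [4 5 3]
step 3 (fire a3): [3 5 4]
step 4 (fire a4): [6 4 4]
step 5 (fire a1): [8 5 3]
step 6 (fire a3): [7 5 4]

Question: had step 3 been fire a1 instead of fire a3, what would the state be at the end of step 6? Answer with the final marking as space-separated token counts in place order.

(re-executing from step 3 with the substitution; state before step 3: [4 5 3])
step 3 (fire a1): [6 6 2]
step 4 (fire a4): [9 5 2]
step 5 (fire a1): [11 6 1]
step 6 (fire a3): [10 6 2]

10 6 2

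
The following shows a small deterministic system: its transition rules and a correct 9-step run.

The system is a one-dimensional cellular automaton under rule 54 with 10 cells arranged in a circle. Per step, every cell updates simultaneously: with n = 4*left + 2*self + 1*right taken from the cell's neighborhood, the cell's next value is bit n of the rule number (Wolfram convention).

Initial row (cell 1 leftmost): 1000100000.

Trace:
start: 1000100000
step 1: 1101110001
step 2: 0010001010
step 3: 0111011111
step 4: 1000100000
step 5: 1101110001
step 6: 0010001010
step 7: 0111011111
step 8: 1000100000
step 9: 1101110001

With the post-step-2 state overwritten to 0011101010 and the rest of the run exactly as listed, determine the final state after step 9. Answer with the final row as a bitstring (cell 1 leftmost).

state after step 2 := 0011101010
step 3: 0100011111
step 4: 1110100000
step 5: 0001110001
step 6: 1010001011
step 7: 0111011100
step 8: 1000100010
step 9: 1101110111

1101110111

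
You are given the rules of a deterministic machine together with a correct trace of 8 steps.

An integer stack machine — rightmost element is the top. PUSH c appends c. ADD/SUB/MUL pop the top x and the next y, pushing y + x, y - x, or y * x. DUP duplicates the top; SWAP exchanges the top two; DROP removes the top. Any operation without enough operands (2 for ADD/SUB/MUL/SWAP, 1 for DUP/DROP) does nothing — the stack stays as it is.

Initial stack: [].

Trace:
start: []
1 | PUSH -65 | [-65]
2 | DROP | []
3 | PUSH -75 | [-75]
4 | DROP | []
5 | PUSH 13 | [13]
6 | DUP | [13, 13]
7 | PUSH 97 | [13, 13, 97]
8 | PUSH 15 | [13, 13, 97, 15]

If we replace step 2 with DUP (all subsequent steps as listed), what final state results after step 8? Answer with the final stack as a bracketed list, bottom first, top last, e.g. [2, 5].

(re-executing from step 2 with the substitution; state before step 2: [-65])
2 | DUP | [-65, -65]
3 | PUSH -75 | [-65, -65, -75]
4 | DROP | [-65, -65]
5 | PUSH 13 | [-65, -65, 13]
6 | DUP | [-65, -65, 13, 13]
7 | PUSH 97 | [-65, -65, 13, 13, 97]
8 | PUSH 15 | [-65, -65, 13, 13, 97, 15]

[-65, -65, 13, 13, 97, 15]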